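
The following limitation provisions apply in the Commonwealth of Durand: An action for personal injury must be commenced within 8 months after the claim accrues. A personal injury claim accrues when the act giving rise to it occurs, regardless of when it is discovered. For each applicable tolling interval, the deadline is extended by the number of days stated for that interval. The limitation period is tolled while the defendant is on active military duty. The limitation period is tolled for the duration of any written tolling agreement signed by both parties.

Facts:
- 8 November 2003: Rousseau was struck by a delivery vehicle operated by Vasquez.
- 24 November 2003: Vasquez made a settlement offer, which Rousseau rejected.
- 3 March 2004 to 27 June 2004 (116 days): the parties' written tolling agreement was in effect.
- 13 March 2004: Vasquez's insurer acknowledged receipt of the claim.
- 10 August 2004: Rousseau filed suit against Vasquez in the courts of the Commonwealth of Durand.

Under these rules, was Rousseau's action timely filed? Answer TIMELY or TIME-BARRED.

The claim accrued on 8 November 2003, when the wrongful act occurred.
8 months from 8 November 2003 is 8 July 2004.
The period was tolled for 116 days by the written tolling agreement (3 March 2004 to 27 June 2004), pushing the deadline to 1 November 2004.
Nothing else in the chronology tolls or restarts the period.
The 10 August 2004 filing precedes the 1 November 2004 deadline; the claim is timely.

TIMELY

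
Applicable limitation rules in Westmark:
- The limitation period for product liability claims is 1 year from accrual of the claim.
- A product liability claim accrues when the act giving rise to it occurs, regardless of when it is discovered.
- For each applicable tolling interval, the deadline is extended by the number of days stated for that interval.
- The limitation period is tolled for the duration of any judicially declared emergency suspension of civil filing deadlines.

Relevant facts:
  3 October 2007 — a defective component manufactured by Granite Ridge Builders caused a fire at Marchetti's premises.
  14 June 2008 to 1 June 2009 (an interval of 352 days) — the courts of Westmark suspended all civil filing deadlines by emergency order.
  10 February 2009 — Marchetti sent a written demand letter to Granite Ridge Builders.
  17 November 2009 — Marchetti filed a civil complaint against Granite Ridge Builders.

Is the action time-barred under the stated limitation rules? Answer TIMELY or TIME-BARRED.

The claim accrued on 3 October 2007, the date of the act.
The untolled deadline — 1 year after 3 October 2007 — is 3 October 2008.
The period was tolled for 352 days by the emergency suspension of filing deadlines (14 June 2008 to 1 June 2009), pushing the deadline to 20 September 2009.
Nothing else in the chronology tolls or restarts the period.
Marchetti filed on 17 November 2009, after the 20 September 2009 deadline, so the action is time-barred.

TIME-BARRED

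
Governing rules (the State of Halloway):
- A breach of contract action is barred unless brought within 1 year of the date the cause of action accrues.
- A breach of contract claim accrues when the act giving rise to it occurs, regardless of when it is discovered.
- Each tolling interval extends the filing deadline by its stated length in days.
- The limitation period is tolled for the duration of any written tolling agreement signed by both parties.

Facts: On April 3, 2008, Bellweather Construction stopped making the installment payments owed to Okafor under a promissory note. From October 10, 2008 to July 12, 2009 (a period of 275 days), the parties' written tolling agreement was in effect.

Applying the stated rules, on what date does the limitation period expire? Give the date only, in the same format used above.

The limitation period began to run on April 3, 2008.
1 year from April 3, 2008 is April 3, 2009.
The period was tolled for 275 days by the written tolling agreement (October 10, 2008 to July 12, 2009), pushing the deadline to January 3, 2010.

January 3, 2010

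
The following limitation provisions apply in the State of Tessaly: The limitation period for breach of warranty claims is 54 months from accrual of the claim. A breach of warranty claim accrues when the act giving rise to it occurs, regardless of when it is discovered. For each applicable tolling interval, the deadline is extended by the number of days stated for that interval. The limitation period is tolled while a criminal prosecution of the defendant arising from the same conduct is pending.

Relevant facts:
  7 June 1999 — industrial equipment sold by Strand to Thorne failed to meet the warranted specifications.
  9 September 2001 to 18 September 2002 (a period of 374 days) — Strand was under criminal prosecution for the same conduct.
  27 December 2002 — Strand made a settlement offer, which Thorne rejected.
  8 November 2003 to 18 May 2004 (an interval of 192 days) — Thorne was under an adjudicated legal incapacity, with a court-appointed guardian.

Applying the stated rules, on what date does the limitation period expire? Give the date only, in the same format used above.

15 December 2004

The limitation period began to run on 7 June 1999.
The untolled deadline — 54 months after 7 June 1999 — is 7 December 2003.
The pending criminal prosecution from 9 September 2001 to 18 September 2002 tolled the period for 374 days, extending the deadline to 15 December 2004.
Although the plaintiff's incapacity ran from 8 November 2003 to 18 May 2004, the stated rules do not make that a tolling event, so it is disregarded.
The other events in the timeline have no effect on the limitation period under the stated rules.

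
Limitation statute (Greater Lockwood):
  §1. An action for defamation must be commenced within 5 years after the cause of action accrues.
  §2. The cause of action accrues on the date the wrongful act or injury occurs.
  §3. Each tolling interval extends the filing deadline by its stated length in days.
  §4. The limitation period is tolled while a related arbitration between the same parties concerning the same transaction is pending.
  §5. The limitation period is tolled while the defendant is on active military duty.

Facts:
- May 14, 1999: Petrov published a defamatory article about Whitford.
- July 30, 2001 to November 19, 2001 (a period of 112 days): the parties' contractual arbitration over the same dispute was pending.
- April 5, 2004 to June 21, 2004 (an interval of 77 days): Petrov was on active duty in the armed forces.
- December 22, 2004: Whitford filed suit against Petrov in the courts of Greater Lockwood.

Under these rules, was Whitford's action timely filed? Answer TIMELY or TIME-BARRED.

The limitation period began to run on May 14, 1999.
5 years from May 14, 1999 is May 14, 2004.
The pending related arbitration from July 30, 2001 to November 19, 2001 tolled the period for 112 days, extending the deadline to September 3, 2004.
The defendant's active military service from April 5, 2004 to June 21, 2004 tolled the period for 77 days, extending the deadline to November 19, 2004.
Whitford filed on December 22, 2004, after the November 19, 2004 deadline, so the action is time-barred.

TIME-BARRED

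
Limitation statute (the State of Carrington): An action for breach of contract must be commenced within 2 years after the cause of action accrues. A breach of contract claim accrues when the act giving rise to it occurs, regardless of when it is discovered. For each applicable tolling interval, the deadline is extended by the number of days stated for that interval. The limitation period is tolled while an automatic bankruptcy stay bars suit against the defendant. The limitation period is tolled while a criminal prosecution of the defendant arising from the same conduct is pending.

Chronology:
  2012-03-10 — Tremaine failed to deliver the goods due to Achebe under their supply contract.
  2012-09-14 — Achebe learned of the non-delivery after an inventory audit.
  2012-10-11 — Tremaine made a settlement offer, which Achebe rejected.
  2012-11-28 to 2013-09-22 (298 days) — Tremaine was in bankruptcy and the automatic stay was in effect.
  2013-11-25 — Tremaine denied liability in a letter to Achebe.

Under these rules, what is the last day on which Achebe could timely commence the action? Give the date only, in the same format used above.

The claim accrued on 2012-03-10, when the wrongful act occurred; under the stated occurrence rule the 2012-09-14 discovery does not delay accrual.
Adding the 2 years base period to 2012-03-10 gives a deadline of 2014-03-10, before any tolling.
Because the automatic bankruptcy stay ran from 2012-11-28 to 2013-09-22, the deadline is extended by 298 days to 2015-01-02.
The other events in the timeline have no effect on the limitation period under the stated rules.

2015-01-02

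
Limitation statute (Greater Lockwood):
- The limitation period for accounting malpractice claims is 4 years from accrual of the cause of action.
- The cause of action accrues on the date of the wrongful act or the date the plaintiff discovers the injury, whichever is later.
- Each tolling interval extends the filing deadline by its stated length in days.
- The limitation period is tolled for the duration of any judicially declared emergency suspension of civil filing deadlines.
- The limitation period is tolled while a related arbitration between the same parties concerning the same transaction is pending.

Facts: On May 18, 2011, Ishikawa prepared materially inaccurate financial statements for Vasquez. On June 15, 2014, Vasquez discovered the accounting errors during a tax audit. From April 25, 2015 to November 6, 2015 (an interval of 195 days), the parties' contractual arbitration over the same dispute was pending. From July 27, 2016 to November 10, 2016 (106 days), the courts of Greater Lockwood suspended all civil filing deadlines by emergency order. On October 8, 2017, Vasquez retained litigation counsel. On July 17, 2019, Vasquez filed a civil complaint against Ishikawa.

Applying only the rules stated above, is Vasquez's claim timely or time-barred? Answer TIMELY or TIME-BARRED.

TIME-BARRED

The claim accrued on June 15, 2014 — the later of the May 18, 2011 act and the June 15, 2014 discovery.
4 years from June 15, 2014 is June 15, 2018.
The pending related arbitration from April 25, 2015 to November 6, 2015 tolled the period for 195 days, extending the deadline to December 27, 2018.
The period was tolled for 106 days by the emergency suspension of filing deadlines (July 27, 2016 to November 10, 2016), pushing the deadline to April 12, 2019.
Nothing else in the chronology tolls or restarts the period.
Filing on July 17, 2019 missed the April 12, 2019 deadline — the action is time-barred.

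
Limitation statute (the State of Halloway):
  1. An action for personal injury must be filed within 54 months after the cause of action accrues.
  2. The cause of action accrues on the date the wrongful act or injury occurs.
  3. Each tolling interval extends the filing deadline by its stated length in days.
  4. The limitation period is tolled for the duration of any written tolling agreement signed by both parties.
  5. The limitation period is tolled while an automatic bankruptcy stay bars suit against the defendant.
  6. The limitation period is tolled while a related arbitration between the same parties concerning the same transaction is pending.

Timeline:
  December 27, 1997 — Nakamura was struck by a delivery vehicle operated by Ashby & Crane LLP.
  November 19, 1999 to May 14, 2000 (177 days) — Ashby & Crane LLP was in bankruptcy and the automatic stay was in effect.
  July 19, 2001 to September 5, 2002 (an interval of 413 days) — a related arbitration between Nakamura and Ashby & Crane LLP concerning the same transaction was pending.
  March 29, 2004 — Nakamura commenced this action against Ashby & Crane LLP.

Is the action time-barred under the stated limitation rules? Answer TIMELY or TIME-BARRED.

TIME-BARRED

The cause of action accrued on December 27, 1997, the date of the act.
The untolled deadline — 54 months after December 27, 1997 — is June 27, 2002.
Because the automatic bankruptcy stay ran from November 19, 1999 to May 14, 2000, the deadline is extended by 177 days to December 21, 2002.
Because the pending related arbitration ran from July 19, 2001 to September 5, 2002, the deadline is extended by 413 days to February 7, 2004.
Filing on March 29, 2004 missed the February 7, 2004 deadline — the action is time-barred.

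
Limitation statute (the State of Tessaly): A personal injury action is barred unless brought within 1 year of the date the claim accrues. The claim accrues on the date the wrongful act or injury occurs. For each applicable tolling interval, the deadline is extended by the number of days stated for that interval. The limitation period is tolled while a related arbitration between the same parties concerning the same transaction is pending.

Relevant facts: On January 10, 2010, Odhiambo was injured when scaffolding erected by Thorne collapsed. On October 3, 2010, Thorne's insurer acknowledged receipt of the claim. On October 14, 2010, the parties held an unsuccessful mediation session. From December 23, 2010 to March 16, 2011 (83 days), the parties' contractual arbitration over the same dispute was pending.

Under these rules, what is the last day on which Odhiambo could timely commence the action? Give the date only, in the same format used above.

April 3, 2011

The limitation period began to run on January 10, 2010.
1 year from January 10, 2010 is January 10, 2011.
Because the pending related arbitration ran from December 23, 2010 to March 16, 2011, the deadline is extended by 83 days to April 3, 2011.
None of the other events listed affects the running of the period under the stated rules.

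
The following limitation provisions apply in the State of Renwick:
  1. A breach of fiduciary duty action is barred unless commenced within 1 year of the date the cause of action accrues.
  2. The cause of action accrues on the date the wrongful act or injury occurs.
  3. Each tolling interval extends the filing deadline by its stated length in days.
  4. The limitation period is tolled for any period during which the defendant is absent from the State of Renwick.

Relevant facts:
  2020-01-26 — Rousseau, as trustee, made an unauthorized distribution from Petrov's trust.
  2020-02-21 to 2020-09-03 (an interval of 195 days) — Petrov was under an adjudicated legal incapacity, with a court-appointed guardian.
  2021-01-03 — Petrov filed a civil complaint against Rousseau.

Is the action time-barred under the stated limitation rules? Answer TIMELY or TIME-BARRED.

The limitation period began to run on 2020-01-26.
The untolled deadline — 1 year after 2020-01-26 — is 2021-01-26.
No stated provision tolls the period for the plaintiff's incapacity, so the interval from 2020-02-21 to 2020-09-03 has no effect on the deadline.
Filing on 2021-01-03 beat the 2021-01-26 deadline — the action is timely.

TIMELY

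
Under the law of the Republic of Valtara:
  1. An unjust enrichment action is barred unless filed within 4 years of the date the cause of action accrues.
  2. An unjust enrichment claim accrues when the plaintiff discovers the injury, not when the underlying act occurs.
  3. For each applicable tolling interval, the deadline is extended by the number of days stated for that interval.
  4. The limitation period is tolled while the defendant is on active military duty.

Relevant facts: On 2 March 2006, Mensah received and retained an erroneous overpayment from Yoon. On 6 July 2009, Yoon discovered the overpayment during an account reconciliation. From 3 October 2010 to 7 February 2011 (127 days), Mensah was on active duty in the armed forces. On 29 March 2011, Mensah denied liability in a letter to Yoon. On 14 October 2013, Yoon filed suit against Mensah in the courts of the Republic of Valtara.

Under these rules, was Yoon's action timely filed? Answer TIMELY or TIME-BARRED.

Under the discovery rule, the claim accrued on 6 July 2009, when Yoon discovered the injury — not on the 2 March 2006 date of the underlying act.
The untolled deadline — 4 years after 6 July 2009 — is 6 July 2013.
The period was tolled for 127 days by the defendant's active military service (3 October 2010 to 7 February 2011), pushing the deadline to 10 November 2013.
The other events in the timeline have no effect on the limitation period under the stated rules.
Yoon filed on 14 October 2013, before the 10 November 2013 deadline, so the action is timely.

TIMELY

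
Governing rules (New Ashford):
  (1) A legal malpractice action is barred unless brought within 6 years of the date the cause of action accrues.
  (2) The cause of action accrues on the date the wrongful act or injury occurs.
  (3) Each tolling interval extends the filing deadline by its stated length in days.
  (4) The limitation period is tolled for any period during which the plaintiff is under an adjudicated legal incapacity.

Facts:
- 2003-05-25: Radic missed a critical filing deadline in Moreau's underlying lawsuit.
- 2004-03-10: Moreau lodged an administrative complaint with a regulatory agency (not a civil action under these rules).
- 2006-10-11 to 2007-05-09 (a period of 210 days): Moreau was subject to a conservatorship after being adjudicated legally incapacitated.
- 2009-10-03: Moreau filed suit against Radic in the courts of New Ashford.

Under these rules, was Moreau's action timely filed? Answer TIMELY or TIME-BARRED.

The limitation period began to run on 2003-05-25.
6 years from 2003-05-25 is 2009-05-25.
The plaintiff's legal incapacity from 2006-10-11 to 2007-05-09 tolled the period for 210 days, extending the deadline to 2009-12-21.
None of the other events listed affects the running of the period under the stated rules.
Moreau filed on 2009-10-03, before the 2009-12-21 deadline, so the action is timely.

TIMELY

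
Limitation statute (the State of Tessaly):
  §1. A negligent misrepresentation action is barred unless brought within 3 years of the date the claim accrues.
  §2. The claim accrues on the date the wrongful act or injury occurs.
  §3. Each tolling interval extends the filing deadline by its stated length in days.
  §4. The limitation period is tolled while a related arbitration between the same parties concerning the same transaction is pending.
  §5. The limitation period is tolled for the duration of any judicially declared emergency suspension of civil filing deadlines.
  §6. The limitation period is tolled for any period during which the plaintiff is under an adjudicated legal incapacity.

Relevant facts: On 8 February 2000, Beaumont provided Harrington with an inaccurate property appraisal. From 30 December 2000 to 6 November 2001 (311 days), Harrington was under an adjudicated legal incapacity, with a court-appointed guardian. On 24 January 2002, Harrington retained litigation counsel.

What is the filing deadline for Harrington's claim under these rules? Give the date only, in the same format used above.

The claim accrued on 8 February 2000, when the wrongful act occurred.
Adding the 3 years base period to 8 February 2000 gives a deadline of 8 February 2003, before any tolling.
Because the plaintiff's legal incapacity ran from 30 December 2000 to 6 November 2001, the deadline is extended by 311 days to 16 December 2003.
None of the other events listed affects the running of the period under the stated rules.

16 December 2003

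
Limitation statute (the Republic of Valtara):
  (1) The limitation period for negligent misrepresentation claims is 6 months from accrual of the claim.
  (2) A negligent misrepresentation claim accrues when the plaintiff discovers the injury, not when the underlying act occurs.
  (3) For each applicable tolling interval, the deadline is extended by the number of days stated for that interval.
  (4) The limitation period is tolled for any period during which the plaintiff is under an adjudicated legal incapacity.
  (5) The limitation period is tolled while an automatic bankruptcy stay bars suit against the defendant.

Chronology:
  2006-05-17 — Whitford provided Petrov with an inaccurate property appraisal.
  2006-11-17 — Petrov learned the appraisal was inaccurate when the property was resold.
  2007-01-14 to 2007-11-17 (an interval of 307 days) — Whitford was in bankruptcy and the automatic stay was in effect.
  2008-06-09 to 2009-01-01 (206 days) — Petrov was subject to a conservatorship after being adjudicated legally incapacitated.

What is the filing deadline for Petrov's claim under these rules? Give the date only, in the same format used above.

2008-03-19

Under the discovery rule, the claim accrued on 2006-11-17, when Petrov discovered the injury — not on the 2006-05-17 date of the underlying act.
Adding the 6 months base period to 2006-11-17 gives a deadline of 2007-05-17, before any tolling.
The period was tolled for 307 days by the automatic bankruptcy stay (2007-01-14 to 2007-11-17), pushing the deadline to 2008-03-19.
The plaintiff's legal incapacity from 2008-06-09 to 2009-01-01 began after the period had already run on 2008-03-19, so it has no tolling effect.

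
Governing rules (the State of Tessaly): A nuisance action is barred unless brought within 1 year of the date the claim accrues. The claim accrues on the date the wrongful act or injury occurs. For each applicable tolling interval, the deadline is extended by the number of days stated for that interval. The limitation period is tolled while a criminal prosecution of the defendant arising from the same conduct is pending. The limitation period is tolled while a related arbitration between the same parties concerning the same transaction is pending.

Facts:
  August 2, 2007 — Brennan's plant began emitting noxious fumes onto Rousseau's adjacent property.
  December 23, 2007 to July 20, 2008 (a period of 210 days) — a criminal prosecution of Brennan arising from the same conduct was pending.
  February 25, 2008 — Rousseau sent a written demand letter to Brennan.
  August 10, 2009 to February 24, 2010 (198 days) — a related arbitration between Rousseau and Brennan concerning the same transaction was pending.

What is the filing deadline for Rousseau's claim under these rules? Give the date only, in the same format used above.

February 28, 2009

The claim accrued on August 2, 2007, when the wrongful act occurred.
Adding the 1 year base period to August 2, 2007 gives a deadline of August 2, 2008, before any tolling.
The period was tolled for 210 days by the pending criminal prosecution (December 23, 2007 to July 20, 2008), pushing the deadline to February 28, 2009.
The pending related arbitration from August 10, 2009 to February 24, 2010 began after the period had already run on February 28, 2009, so it has no tolling effect.
None of the other events listed affects the running of the period under the stated rules.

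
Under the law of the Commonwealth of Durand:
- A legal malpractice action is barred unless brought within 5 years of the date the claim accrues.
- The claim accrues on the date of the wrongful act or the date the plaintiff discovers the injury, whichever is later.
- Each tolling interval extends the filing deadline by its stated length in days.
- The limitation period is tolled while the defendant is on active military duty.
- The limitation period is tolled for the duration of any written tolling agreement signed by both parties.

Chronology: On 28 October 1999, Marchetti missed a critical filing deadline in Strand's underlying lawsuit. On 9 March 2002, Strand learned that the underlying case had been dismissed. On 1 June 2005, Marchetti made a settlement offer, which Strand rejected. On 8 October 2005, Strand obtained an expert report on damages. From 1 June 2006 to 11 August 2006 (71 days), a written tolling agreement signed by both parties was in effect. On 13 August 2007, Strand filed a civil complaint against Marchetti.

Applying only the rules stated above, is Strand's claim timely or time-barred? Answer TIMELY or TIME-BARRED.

TIME-BARRED

The claim accrued on 9 March 2002 — the later of the 28 October 1999 act and the 9 March 2002 discovery.
Adding the 5 years base period to 9 March 2002 gives a deadline of 9 March 2007, before any tolling.
The period was tolled for 71 days by the written tolling agreement (1 June 2006 to 11 August 2006), pushing the deadline to 19 May 2007.
None of the other events listed affects the running of the period under the stated rules.
The 13 August 2007 filing falls after the 19 May 2007 deadline; the claim is time-barred.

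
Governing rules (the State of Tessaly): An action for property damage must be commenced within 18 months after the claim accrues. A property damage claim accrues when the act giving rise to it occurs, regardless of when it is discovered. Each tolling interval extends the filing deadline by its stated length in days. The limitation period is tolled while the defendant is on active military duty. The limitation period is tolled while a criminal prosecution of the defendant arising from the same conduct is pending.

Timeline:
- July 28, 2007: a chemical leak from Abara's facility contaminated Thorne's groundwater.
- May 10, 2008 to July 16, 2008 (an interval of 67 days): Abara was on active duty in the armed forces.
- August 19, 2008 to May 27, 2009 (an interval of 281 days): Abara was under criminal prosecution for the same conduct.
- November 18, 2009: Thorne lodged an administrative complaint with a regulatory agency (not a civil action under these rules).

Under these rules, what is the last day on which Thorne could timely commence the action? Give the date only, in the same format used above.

January 11, 2010

The claim accrued on July 28, 2007, when the wrongful act occurred.
18 months from July 28, 2007 is January 28, 2009.
Because the defendant's active military service ran from May 10, 2008 to July 16, 2008, the deadline is extended by 67 days to April 5, 2009.
The period was tolled for 281 days by the pending criminal prosecution (August 19, 2008 to May 27, 2009), pushing the deadline to January 11, 2010.
Nothing else in the chronology tolls or restarts the period.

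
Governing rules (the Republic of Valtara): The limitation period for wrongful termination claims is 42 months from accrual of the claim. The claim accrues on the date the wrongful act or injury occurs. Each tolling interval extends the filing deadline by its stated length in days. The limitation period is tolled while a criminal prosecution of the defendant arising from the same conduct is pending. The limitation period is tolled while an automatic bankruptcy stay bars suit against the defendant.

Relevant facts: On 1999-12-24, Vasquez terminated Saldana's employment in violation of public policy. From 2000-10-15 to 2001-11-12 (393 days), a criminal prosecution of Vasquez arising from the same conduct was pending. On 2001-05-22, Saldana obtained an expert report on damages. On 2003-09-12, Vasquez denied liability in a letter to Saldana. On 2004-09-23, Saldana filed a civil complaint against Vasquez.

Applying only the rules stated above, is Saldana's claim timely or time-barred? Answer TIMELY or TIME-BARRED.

The claim accrued on 1999-12-24, when the wrongful act occurred.
The untolled deadline — 42 months after 1999-12-24 — is 2003-06-24.
The pending criminal prosecution from 2000-10-15 to 2001-11-12 tolled the period for 393 days, extending the deadline to 2004-07-21.
None of the other events listed affects the running of the period under the stated rules.
The 2004-09-23 filing falls after the 2004-07-21 deadline; the claim is time-barred.

TIME-BARRED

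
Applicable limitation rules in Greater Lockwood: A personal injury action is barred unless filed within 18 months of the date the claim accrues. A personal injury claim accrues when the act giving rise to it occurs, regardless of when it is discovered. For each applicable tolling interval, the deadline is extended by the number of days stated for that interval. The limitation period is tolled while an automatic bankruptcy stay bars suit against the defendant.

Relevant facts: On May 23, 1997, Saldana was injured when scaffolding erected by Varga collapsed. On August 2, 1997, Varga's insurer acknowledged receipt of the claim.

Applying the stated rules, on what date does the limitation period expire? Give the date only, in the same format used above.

The limitation period began to run on May 23, 1997.
18 months from May 23, 1997 is November 23, 1998.
Nothing else in the chronology tolls or restarts the period.

November 23, 1998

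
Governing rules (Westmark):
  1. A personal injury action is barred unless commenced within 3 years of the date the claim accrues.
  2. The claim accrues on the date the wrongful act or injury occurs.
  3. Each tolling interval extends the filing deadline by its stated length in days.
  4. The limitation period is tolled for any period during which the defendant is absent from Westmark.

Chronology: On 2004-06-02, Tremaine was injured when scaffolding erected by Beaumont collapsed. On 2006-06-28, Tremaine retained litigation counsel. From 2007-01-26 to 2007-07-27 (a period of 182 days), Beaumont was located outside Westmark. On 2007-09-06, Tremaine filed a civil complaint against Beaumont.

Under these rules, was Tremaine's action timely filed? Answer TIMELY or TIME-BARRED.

TIMELY

The limitation period began to run on 2004-06-02.
Adding the 3 years base period to 2004-06-02 gives a deadline of 2007-06-02, before any tolling.
Because the defendant's absence from the jurisdiction ran from 2007-01-26 to 2007-07-27, the deadline is extended by 182 days to 2007-12-01.
Nothing else in the chronology tolls or restarts the period.
The 2007-09-06 filing precedes the 2007-12-01 deadline; the claim is timely.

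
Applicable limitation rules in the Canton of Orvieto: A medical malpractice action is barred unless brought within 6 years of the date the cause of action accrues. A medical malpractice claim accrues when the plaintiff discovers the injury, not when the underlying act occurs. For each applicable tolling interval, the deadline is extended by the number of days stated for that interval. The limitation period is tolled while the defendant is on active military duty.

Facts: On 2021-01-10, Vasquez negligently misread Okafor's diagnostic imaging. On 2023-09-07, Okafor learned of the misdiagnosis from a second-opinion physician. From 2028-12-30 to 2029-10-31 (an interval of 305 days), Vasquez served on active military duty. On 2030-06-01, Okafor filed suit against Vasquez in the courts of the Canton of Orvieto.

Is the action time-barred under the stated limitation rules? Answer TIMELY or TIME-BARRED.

The claim did not accrue until Okafor discovered the injury on 2023-09-07; the 2021-01-10 act date does not start the clock under the stated rule.
Adding the 6 years base period to 2023-09-07 gives a deadline of 2029-09-07, before any tolling.
The period was tolled for 305 days by the defendant's active military service (2028-12-30 to 2029-10-31), pushing the deadline to 2030-07-09.
Filing on 2030-06-01 beat the 2030-07-09 deadline — the action is timely.

TIMELY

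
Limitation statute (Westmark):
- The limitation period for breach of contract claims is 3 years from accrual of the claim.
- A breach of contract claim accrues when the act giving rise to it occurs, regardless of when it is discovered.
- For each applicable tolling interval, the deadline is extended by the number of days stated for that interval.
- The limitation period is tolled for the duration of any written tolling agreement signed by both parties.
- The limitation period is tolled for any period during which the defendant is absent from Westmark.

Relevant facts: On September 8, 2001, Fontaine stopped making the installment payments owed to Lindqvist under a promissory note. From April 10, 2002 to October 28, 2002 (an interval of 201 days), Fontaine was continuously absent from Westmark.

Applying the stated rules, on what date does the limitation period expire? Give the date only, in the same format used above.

The claim accrued on September 8, 2001, when the wrongful act occurred.
The untolled deadline — 3 years after September 8, 2001 — is September 8, 2004.
The defendant's absence from the jurisdiction from April 10, 2002 to October 28, 2002 tolled the period for 201 days, extending the deadline to March 28, 2005.

March 28, 2005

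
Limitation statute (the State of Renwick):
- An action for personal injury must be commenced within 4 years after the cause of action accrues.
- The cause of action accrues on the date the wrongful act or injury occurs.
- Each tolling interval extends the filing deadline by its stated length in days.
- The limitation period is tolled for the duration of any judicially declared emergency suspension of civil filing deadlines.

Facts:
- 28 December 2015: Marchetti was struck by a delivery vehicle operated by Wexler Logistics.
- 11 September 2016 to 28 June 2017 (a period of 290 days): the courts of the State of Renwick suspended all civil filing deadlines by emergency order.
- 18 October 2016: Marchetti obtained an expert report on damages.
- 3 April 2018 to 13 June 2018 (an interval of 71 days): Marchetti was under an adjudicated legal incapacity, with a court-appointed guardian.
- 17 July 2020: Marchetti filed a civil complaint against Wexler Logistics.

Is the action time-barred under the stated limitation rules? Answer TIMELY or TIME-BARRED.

The cause of action accrued on 28 December 2015, the date of the act.
4 years from 28 December 2015 is 28 December 2019.
The period was tolled for 290 days by the emergency suspension of filing deadlines (11 September 2016 to 28 June 2017), pushing the deadline to 13 October 2020.
The plaintiff's legal incapacity from 3 April 2018 to 13 June 2018 does not toll the period, because no stated rule makes the plaintiff's incapacity a tolling event.
Nothing else in the chronology tolls or restarts the period.
Marchetti filed on 17 July 2020, before the 13 October 2020 deadline, so the action is timely.

TIMELY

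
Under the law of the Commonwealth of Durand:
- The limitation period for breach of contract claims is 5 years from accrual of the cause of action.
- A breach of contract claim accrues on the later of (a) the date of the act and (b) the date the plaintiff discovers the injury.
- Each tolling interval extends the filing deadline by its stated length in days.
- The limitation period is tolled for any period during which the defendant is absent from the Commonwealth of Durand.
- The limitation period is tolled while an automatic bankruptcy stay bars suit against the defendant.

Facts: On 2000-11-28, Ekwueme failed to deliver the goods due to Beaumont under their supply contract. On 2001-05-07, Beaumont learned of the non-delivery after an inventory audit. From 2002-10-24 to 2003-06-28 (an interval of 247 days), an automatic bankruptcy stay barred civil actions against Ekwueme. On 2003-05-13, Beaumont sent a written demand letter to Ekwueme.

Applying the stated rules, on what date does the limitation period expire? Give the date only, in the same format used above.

Because discovery on 2001-05-07 post-dates the 2000-11-28 act, accrual under the later-of rule falls on 2001-05-07.
The untolled deadline — 5 years after 2001-05-07 — is 2006-05-07.
The automatic bankruptcy stay from 2002-10-24 to 2003-06-28 tolled the period for 247 days, extending the deadline to 2007-01-09.
Nothing else in the chronology tolls or restarts the period.

2007-01-09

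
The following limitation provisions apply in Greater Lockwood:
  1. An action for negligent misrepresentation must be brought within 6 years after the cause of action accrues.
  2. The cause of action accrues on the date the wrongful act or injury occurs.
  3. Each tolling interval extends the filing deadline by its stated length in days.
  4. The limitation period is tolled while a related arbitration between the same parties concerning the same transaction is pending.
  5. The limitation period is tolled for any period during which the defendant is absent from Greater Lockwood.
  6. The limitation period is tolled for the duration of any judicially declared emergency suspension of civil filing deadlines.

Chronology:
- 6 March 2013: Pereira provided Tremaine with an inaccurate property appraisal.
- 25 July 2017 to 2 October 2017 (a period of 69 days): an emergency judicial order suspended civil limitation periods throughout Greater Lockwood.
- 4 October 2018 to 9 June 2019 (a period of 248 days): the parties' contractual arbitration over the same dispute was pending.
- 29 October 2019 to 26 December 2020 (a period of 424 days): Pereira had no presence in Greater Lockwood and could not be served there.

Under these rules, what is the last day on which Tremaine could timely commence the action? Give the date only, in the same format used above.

16 March 2021

The cause of action accrued on 6 March 2013, the date of the act.
The untolled deadline — 6 years after 6 March 2013 — is 6 March 2019.
The period was tolled for 69 days by the emergency suspension of filing deadlines (25 July 2017 to 2 October 2017), pushing the deadline to 14 May 2019.
Because the pending related arbitration ran from 4 October 2018 to 9 June 2019, the deadline is extended by 248 days to 17 January 2020.
The defendant's absence from the jurisdiction from 29 October 2019 to 26 December 2020 tolled the period for 424 days, extending the deadline to 16 March 2021.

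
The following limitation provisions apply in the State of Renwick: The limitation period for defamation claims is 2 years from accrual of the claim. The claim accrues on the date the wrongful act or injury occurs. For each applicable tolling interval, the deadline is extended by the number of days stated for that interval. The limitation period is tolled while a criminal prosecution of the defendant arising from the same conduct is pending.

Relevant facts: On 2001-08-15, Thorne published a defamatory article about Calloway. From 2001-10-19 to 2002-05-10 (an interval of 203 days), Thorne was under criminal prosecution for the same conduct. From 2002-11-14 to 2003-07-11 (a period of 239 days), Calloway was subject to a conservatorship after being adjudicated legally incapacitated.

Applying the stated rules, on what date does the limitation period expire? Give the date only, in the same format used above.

The claim accrued on 2001-08-15, the date of the act.
The untolled deadline — 2 years after 2001-08-15 — is 2003-08-15.
The period was tolled for 203 days by the pending criminal prosecution (2001-10-19 to 2002-05-10), pushing the deadline to 2004-03-05.
The plaintiff's legal incapacity from 2002-11-14 to 2003-07-11 does not toll the period, because no stated rule makes the plaintiff's incapacity a tolling event.

2004-03-05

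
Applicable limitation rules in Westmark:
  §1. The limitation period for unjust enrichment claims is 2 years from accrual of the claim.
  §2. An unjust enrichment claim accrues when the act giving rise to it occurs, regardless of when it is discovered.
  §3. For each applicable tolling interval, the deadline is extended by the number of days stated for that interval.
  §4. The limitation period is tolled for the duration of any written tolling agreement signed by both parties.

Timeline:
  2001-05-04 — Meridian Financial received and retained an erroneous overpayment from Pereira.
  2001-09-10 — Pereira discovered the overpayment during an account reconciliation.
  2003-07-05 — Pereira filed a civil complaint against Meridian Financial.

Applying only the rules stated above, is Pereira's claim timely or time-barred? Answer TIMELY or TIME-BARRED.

Because the rule ties accrual to occurrence, the claim accrued on 2001-05-04, not on the 2001-09-10 discovery date.
2 years from 2001-05-04 is 2003-05-04.
The 2003-07-05 filing falls after the 2003-05-04 deadline; the claim is time-barred.

TIME-BARRED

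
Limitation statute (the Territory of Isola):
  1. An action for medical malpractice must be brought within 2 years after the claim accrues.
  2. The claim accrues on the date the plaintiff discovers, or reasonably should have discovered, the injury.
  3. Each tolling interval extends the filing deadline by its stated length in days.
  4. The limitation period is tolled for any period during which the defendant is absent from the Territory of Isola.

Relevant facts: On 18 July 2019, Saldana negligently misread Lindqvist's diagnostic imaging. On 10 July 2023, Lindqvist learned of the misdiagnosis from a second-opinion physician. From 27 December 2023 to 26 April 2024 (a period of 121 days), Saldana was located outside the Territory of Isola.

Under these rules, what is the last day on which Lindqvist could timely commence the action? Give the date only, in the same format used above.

8 November 2025

Under the discovery rule, the claim accrued on 10 July 2023, when Lindqvist discovered the injury — not on the 18 July 2019 date of the underlying act.
Adding the 2 years base period to 10 July 2023 gives a deadline of 10 July 2025, before any tolling.
Because the defendant's absence from the jurisdiction ran from 27 December 2023 to 26 April 2024, the deadline is extended by 121 days to 8 November 2025.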